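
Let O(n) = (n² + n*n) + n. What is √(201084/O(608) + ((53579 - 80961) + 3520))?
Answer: I*√204131598434502/92492 ≈ 154.47*I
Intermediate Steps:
O(n) = n + 2*n² (O(n) = (n² + n²) + n = 2*n² + n = n + 2*n²)
√(201084/O(608) + ((53579 - 80961) + 3520)) = √(201084/((608*(1 + 2*608))) + ((53579 - 80961) + 3520)) = √(201084/((608*(1 + 1216))) + (-27382 + 3520)) = √(201084/((608*1217)) - 23862) = √(201084/739936 - 23862) = √(201084*(1/739936) - 23862) = √(50271/184984 - 23862) = √(-4414037937/184984) = I*√204131598434502/92492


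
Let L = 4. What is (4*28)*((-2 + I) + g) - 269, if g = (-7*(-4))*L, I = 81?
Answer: 21123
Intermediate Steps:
g = 112 (g = -7*(-4)*4 = 28*4 = 112)
(4*28)*((-2 + I) + g) - 269 = (4*28)*((-2 + 81) + 112) - 269 = 112*(79 + 112) - 269 = 112*191 - 269 = 21392 - 269 = 21123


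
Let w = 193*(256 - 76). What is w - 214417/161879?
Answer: 5623462043/161879 ≈ 34739.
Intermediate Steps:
w = 34740 (w = 193*180 = 34740)
w - 214417/161879 = 34740 - 214417/161879 = 5623462043/161879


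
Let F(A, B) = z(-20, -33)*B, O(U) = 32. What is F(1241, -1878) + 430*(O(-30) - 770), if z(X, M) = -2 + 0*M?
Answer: -313584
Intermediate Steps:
z(X, M) = -2 (z(X, M) = -2 + 0 = -2)
F(A, B) = -2*B
F(1241, -1878) + 430*(O(-30) - 770) = -2*(-1878) + 430*(32 - 770) = 3756 + 430*(-738) = 3756 - 317340 = -313584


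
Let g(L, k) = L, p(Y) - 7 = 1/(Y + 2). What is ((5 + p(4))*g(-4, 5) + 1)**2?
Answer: 20449/9 ≈ 2272.1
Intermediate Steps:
p(Y) = 7 + 1/(2 + Y) (p(Y) = 7 + 1/(Y + 2) = 7 + 1/(2 + Y))
((5 + p(4))*g(-4, 5) + 1)**2 = ((5 + (15 + 7*4)/(2 + 4))*(-4) + 1)**2 = ((5 + (15 + 28)/6)*(-4) + 1)**2 = ((5 + (1/6)*43)*(-4) + 1)**2 = ((5 + 43/6)*(-4) + 1)**2 = ((73/6)*(-4) + 1)**2 = (-146/3 + 1)**2 = (-143/3)**2 = 20449/9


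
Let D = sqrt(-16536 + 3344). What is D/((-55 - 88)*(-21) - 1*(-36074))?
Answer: 2*I*sqrt(3298)/39077 ≈ 0.0029392*I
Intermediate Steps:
D = 2*I*sqrt(3298) (D = sqrt(-13192) = 2*I*sqrt(3298) ≈ 114.86*I)
D/((-55 - 88)*(-21) - 1*(-36074)) = (2*I*sqrt(3298))/((-55 - 88)*(-21) - 1*(-36074)) = (2*I*sqrt(3298))/(-143*(-21) + 36074) = (2*I*sqrt(3298))/(3003 + 36074) = (2*I*sqrt(3298))/39077 = (2*I*sqrt(3298))*(1/39077) = 2*I*sqrt(3298)/39077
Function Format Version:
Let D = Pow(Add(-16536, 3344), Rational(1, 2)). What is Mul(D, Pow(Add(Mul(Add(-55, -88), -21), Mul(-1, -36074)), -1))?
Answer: Mul(Rational(2, 39077), I, Pow(3298, Rational(1, 2))) ≈ Mul(0.0029392, I)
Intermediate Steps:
D = Mul(2, I, Pow(3298, Rational(1, 2))) (D = Pow(-13192, Rational(1, 2)) = Mul(2, I, Pow(3298, Rational(1, 2))) ≈ Mul(114.86, I))
Mul(D, Pow(Add(Mul(Add(-55, -88), -21), Mul(-1, -36074)), -1)) = Mul(Mul(2, I, Pow(3298, Rational(1, 2))), Pow(Add(Mul(Add(-55, -88), -21), Mul(-1, -36074)), -1)) = Mul(Mul(2, I, Pow(3298, Rational(1, 2))), Pow(Add(Mul(-143, -21), 36074), -1)) = Mul(Mul(2, I, Pow(3298, Rational(1, 2))), Pow(Add(3003, 36074), -1)) = Mul(Mul(2, I, Pow(3298, Rational(1, 2))), Pow(39077, -1)) = Mul(Mul(2, I, Pow(3298, Rational(1, 2))), Rational(1, 39077)) = Mul(Rational(2, 39077), I, Pow(3298, Rational(1, 2)))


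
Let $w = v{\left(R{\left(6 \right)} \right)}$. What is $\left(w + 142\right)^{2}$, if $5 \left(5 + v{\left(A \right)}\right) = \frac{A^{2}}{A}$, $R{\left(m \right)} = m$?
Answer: $\frac{477481}{25} \approx 19099.0$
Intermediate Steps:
$v{\left(A \right)} = -5 + \frac{A}{5}$ ($v{\left(A \right)} = -5 + \frac{A^{2} \frac{1}{A}}{5} = -5 + \frac{A}{5}$)
$w = - \frac{19}{5}$ ($w = -5 + \frac{1}{5} \cdot 6 = -5 + \frac{6}{5} = - \frac{19}{5} \approx -3.8$)
$\left(w + 142\right)^{2} = \left(- \frac{19}{5} + 142\right)^{2} = \left(\frac{691}{5}\right)^{2} = \frac{477481}{25}$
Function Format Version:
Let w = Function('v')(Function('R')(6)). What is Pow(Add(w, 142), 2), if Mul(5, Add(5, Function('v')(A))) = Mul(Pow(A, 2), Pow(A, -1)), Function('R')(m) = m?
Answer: Rational(477481, 25) ≈ 19099.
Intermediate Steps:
Function('v')(A) = Add(-5, Mul(Rational(1, 5), A)) (Function('v')(A) = Add(-5, Mul(Rational(1, 5), Mul(Pow(A, 2), Pow(A, -1)))) = Add(-5, Mul(Rational(1, 5), A)))
w = Rational(-19, 5) (w = Add(-5, Mul(Rational(1, 5), 6)) = Add(-5, Rational(6, 5)) = Rational(-19, 5) ≈ -3.8000)
Pow(Add(w, 142), 2) = Pow(Add(Rational(-19, 5), 142), 2) = Pow(Rational(691, 5), 2) = Rational(477481, 25)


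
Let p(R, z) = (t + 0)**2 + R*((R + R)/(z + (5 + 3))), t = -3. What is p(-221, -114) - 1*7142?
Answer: -426890/53 ≈ -8054.5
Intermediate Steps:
p(R, z) = 9 + 2*R**2/(8 + z) (p(R, z) = (-3 + 0)**2 + R*((R + R)/(z + (5 + 3))) = (-3)**2 + R*((2*R)/(z + 8)) = 9 + R*((2*R)/(8 + z)) = 9 + R*(2*R/(8 + z)) = 9 + 2*R**2/(8 + z))
p(-221, -114) - 1*7142 = (72 + 2*(-221)**2 + 9*(-114))/(8 - 114) - 1*7142 = (72 + 2*48841 - 1026)/(-106) - 7142 = -(72 + 97682 - 1026)/106 - 7142 = -1/106*96728 - 7142 = -48364/53 - 7142 = -426890/53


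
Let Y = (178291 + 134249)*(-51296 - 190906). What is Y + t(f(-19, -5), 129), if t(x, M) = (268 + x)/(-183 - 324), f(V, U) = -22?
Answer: -12792930410602/169 ≈ -7.5698e+10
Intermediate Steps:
t(x, M) = -268/507 - x/507 (t(x, M) = (268 + x)/(-507) = (268 + x)*(-1/507) = -268/507 - x/507)
Y = -75697813080 (Y = 312540*(-242202) = -75697813080)
Y + t(f(-19, -5), 129) = -75697813080 + (-268/507 - 1/507*(-22)) = -75697813080 + (-268/507 + 22/507) = -75697813080 - 82/169 = -12792930410602/169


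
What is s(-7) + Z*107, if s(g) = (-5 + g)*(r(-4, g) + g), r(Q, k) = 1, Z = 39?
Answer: 4245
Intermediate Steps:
s(g) = (1 + g)*(-5 + g) (s(g) = (-5 + g)*(1 + g) = (1 + g)*(-5 + g))
s(-7) + Z*107 = (-5 + (-7)**2 - 4*(-7)) + 39*107 = (-5 + 49 + 28) + 4173 = 72 + 4173 = 4245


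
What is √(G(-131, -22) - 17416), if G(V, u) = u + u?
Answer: 6*I*√485 ≈ 132.14*I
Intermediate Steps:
G(V, u) = 2*u
√(G(-131, -22) - 17416) = √(2*(-22) - 17416) = √(-44 - 17416) = √(-17460) = 6*I*√485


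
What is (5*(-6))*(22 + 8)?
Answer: -900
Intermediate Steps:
(5*(-6))*(22 + 8) = -30*30 = -900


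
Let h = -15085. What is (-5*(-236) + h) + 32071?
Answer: 18166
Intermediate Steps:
(-5*(-236) + h) + 32071 = (-5*(-236) - 15085) + 32071 = (1180 - 15085) + 32071 = -13905 + 32071 = 18166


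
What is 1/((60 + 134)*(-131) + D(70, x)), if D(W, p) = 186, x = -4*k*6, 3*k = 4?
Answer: -1/25228 ≈ -3.9638e-5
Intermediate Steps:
k = 4/3 (k = (1/3)*4 = 4/3 ≈ 1.3333)
x = -32 (x = -4*4/3*6 = -16/3*6 = -32)
1/((60 + 134)*(-131) + D(70, x)) = 1/((60 + 134)*(-131) + 186) = 1/(194*(-131) + 186) = 1/(-25414 + 186) = 1/(-25228) = -1/25228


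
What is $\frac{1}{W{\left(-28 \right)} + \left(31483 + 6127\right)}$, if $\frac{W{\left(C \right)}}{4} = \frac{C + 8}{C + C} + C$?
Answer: $\frac{7}{262496} \approx 2.6667 \cdot 10^{-5}$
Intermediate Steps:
$W{\left(C \right)} = 4 C + \frac{2 \left(8 + C\right)}{C}$ ($W{\left(C \right)} = 4 \left(\frac{C + 8}{C + C} + C\right) = 4 \left(\frac{8 + C}{2 C} + C\right) = 4 \left(C + \frac{8 + C}{2 C}\right) = 4 C + \frac{2 \left(8 + C\right)}{C}$)
$\frac{1}{W{\left(-28 \right)} + \left(31483 + 6127\right)} = \frac{1}{\left(2 + 4 \left(-28\right) + \frac{16}{-28}\right) + \left(31483 + 6127\right)} = \frac{1}{\left(2 - 112 + 16 \left(- \frac{1}{28}\right)\right) + 37610} = \frac{1}{\left(2 - 112 - \frac{4}{7}\right) + 37610} = \frac{1}{- \frac{774}{7} + 37610} = \frac{1}{\frac{262496}{7}} = \frac{7}{262496}$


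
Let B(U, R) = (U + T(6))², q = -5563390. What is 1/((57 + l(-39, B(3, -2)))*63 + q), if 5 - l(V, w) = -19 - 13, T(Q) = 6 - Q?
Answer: -1/5557468 ≈ -1.7994e-7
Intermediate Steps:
B(U, R) = U² (B(U, R) = (U + (6 - 1*6))² = (U + (6 - 6))² = (U + 0)² = U²)
l(V, w) = 37 (l(V, w) = 5 - (-19 - 13) = 5 - 1*(-32) = 5 + 32 = 37)
1/((57 + l(-39, B(3, -2)))*63 + q) = 1/((57 + 37)*63 - 5563390) = 1/(94*63 - 5563390) = 1/(5922 - 5563390) = 1/(-5557468) = -1/5557468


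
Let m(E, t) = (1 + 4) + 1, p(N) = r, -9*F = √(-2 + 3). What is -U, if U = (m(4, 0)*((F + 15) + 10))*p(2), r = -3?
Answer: 448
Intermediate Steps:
F = -⅑ (F = -√(-2 + 3)/9 = -√1/9 = -⅑*1 = -⅑ ≈ -0.11111)
p(N) = -3
m(E, t) = 6 (m(E, t) = 5 + 1 = 6)
U = -448 (U = (6*((-⅑ + 15) + 10))*(-3) = (6*(134/9 + 10))*(-3) = (6*(224/9))*(-3) = (448/3)*(-3) = -448)
-U = -1*(-448) = 448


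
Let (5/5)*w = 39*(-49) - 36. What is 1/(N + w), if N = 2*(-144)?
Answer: -1/2235 ≈ -0.00044743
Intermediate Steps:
N = -288
w = -1947 (w = 39*(-49) - 36 = -1911 - 36 = -1947)
1/(N + w) = 1/(-288 - 1947) = 1/(-2235) = -1/2235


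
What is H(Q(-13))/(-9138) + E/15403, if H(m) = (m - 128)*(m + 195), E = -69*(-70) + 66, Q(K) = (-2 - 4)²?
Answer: 62014034/23458769 ≈ 2.6435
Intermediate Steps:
Q(K) = 36 (Q(K) = (-6)² = 36)
E = 4896 (E = 4830 + 66 = 4896)
H(m) = (-128 + m)*(195 + m)
H(Q(-13))/(-9138) + E/15403 = (-24960 + 36² + 67*36)/(-9138) + 4896/15403 = (-24960 + 1296 + 2412)*(-1/9138) + 4896*(1/15403) = -21252*(-1/9138) + 4896/15403 = 3542/1523 + 4896/15403 = 62014034/23458769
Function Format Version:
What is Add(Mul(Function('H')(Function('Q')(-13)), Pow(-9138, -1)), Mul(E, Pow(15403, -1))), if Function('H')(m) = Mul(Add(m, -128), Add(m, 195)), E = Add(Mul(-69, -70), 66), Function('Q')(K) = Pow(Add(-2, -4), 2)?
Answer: Rational(62014034, 23458769) ≈ 2.6435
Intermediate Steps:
Function('Q')(K) = 36 (Function('Q')(K) = Pow(-6, 2) = 36)
E = 4896 (E = Add(4830, 66) = 4896)
Function('H')(m) = Mul(Add(-128, m), Add(195, m))
Add(Mul(Function('H')(Function('Q')(-13)), Pow(-9138, -1)), Mul(E, Pow(15403, -1))) = Add(Mul(Add(-24960, Pow(36, 2), Mul(67, 36)), Pow(-9138, -1)), Mul(4896, Pow(15403, -1))) = Add(Mul(Add(-24960, 1296, 2412), Rational(-1, 9138)), Mul(4896, Rational(1, 15403))) = Add(Mul(-21252, Rational(-1, 9138)), Rational(4896, 15403)) = Add(Rational(3542, 1523), Rational(4896, 15403)) = Rational(62014034, 23458769)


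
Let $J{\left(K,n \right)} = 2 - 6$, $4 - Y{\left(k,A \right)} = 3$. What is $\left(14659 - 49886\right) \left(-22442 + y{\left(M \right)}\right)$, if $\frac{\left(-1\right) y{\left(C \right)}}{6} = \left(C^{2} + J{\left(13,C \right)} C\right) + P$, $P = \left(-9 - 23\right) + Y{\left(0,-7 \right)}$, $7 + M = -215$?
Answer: $11388466376$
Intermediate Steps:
$M = -222$ ($M = -7 - 215 = -222$)
$Y{\left(k,A \right)} = 1$ ($Y{\left(k,A \right)} = 4 - 3 = 1$)
$J{\left(K,n \right)} = -4$ ($J{\left(K,n \right)} = 2 - 6 = -4$)
$P = -31$ ($P = \left(-9 - 23\right) + 1 = -32 + 1 = -31$)
$y{\left(C \right)} = 186 - 6 C^{2} + 24 C$ ($y{\left(C \right)} = - 6 \left(\left(C^{2} - 4 C\right) - 31\right) = - 6 \left(-31 + C^{2} - 4 C\right) = 186 - 6 C^{2} + 24 C$)
$\left(14659 - 49886\right) \left(-22442 + y{\left(M \right)}\right) = \left(14659 - 49886\right) \left(-22442 + \left(186 - 6 \left(-222\right)^{2} + 24 \left(-222\right)\right)\right) = - 35227 \left(-22442 - 300846\right) = \left(-35227\right) \left(-323288\right) = 11388466376$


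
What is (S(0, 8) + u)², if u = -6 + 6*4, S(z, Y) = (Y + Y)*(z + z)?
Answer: 324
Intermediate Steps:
S(z, Y) = 4*Y*z (S(z, Y) = (2*Y)*(2*z) = 4*Y*z)
u = 18 (u = -6 + 24 = 18)
(S(0, 8) + u)² = (4*8*0 + 18)² = (0 + 18)² = 18² = 324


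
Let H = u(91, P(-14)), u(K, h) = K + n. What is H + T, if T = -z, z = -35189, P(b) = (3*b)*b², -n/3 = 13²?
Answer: 34773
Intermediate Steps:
n = -507 (n = -3*13² = -3*169 = -507)
P(b) = 3*b³
u(K, h) = -507 + K (u(K, h) = K - 507 = -507 + K)
T = 35189 (T = -1*(-35189) = 35189)
H = -416 (H = -507 + 91 = -416)
H + T = -416 + 35189 = 34773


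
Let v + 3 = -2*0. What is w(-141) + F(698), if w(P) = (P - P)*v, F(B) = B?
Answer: 698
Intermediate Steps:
v = -3 (v = -3 - 2*0 = -3 + 0 = -3)
w(P) = 0 (w(P) = (P - P)*(-3) = 0*(-3) = 0)
w(-141) + F(698) = 0 + 698 = 698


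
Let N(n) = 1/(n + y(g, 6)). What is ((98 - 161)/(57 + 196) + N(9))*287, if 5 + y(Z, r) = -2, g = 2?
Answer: 36449/506 ≈ 72.034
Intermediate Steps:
y(Z, r) = -7 (y(Z, r) = -5 - 2 = -7)
N(n) = 1/(-7 + n) (N(n) = 1/(n - 7) = 1/(-7 + n))
((98 - 161)/(57 + 196) + N(9))*287 = ((98 - 161)/(57 + 196) + 1/(-7 + 9))*287 = (-63/253 + 1/2)*287 = (-63*1/253 + ½)*287 = (-63/253 + ½)*287 = (127/506)*287 = 36449/506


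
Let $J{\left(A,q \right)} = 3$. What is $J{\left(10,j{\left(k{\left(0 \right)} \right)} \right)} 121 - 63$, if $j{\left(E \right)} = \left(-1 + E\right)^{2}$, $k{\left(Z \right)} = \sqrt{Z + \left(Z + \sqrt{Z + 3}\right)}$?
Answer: $300$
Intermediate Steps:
$k{\left(Z \right)} = \sqrt{\sqrt{3 + Z} + 2 Z}$ ($k{\left(Z \right)} = \sqrt{Z + \left(Z + \sqrt{3 + Z}\right)} = \sqrt{\sqrt{3 + Z} + 2 Z}$)
$J{\left(10,j{\left(k{\left(0 \right)} \right)} \right)} 121 - 63 = 3 \cdot 121 - 63 = 363 - 63 = 300$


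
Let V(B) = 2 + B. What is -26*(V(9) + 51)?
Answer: -1612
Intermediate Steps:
-26*(V(9) + 51) = -26*((2 + 9) + 51) = -26*(11 + 51) = -26*62 = -1612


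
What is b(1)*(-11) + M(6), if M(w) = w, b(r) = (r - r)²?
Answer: 6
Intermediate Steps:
b(r) = 0 (b(r) = 0² = 0)
b(1)*(-11) + M(6) = 0*(-11) + 6 = 0 + 6 = 6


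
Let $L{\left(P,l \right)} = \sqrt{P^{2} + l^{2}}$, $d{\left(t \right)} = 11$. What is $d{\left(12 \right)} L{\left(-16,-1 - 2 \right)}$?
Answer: $11 \sqrt{265} \approx 179.07$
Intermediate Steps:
$d{\left(12 \right)} L{\left(-16,-1 - 2 \right)} = 11 \sqrt{\left(-16\right)^{2} + \left(-1 - 2\right)^{2}} = 11 \sqrt{256 + \left(-3\right)^{2}} = 11 \sqrt{256 + 9} = 11 \sqrt{265}$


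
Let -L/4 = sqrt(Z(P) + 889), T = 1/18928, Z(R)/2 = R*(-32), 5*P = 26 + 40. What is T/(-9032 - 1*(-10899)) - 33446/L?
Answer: 1/35338576 + 16723*sqrt(1105)/442 ≈ 1257.7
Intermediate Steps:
P = 66/5 (P = (26 + 40)/5 = (1/5)*66 = 66/5 ≈ 13.200)
Z(R) = -64*R (Z(R) = 2*(R*(-32)) = 2*(-32*R) = -64*R)
T = 1/18928 ≈ 5.2832e-5
L = -4*sqrt(1105)/5 (L = -4*sqrt(-64*66/5 + 889) = -4*sqrt(-4224/5 + 889) = -4*sqrt(1105)/5 ≈ -26.593)
T/(-9032 - 1*(-10899)) - 33446/L = 1/(18928*(-9032 - 1*(-10899))) - 33446*(-sqrt(1105)/884) = 1/(18928*(-9032 + 10899)) - (-16723)*sqrt(1105)/442 = (1/18928)/1867 + 16723*sqrt(1105)/442 = (1/18928)*(1/1867) + 16723*sqrt(1105)/442 = 1/35338576 + 16723*sqrt(1105)/442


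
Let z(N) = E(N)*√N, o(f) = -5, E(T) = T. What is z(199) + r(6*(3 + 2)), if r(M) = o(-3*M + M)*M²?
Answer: -4500 + 199*√199 ≈ -1692.8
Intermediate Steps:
r(M) = -5*M²
z(N) = N^(3/2) (z(N) = N*√N = N^(3/2))
z(199) + r(6*(3 + 2)) = 199^(3/2) - 5*36*(3 + 2)² = 199*√199 - 5*(6*5)² = 199*√199 - 5*30² = 199*√199 - 5*900 = 199*√199 - 4500 = -4500 + 199*√199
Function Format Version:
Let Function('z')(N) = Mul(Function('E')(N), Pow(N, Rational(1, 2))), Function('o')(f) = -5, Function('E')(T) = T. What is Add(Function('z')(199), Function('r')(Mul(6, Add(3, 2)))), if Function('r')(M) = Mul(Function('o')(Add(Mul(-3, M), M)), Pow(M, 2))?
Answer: Add(-4500, Mul(199, Pow(199, Rational(1, 2)))) ≈ -1692.8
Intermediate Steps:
Function('r')(M) = Mul(-5, Pow(M, 2))
Function('z')(N) = Pow(N, Rational(3, 2)) (Function('z')(N) = Mul(N, Pow(N, Rational(1, 2))) = Pow(N, Rational(3, 2)))
Add(Function('z')(199), Function('r')(Mul(6, Add(3, 2)))) = Add(Pow(199, Rational(3, 2)), Mul(-5, Pow(Mul(6, Add(3, 2)), 2))) = Add(Mul(199, Pow(199, Rational(1, 2))), Mul(-5, Pow(Mul(6, 5), 2))) = Add(Mul(199, Pow(199, Rational(1, 2))), Mul(-5, Pow(30, 2))) = Add(Mul(199, Pow(199, Rational(1, 2))), Mul(-5, 900)) = Add(Mul(199, Pow(199, Rational(1, 2))), -4500) = Add(-4500, Mul(199, Pow(199, Rational(1, 2))))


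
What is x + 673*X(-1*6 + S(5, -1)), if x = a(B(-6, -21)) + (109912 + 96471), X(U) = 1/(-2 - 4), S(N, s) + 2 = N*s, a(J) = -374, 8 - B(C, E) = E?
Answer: 1235381/6 ≈ 2.0590e+5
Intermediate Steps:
B(C, E) = 8 - E
S(N, s) = -2 + N*s
X(U) = -⅙ (X(U) = 1/(-6) = -⅙)
x = 206009 (x = -374 + (109912 + 96471) = -374 + 206383 = 206009)
x + 673*X(-1*6 + S(5, -1)) = 206009 + 673*(-⅙) = 206009 - 673/6 = 1235381/6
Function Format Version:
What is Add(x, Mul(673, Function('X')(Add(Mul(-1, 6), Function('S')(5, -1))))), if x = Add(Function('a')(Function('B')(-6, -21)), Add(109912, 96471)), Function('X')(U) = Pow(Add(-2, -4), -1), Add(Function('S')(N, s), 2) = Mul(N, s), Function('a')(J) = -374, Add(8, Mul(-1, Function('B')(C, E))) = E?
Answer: Rational(1235381, 6) ≈ 2.0590e+5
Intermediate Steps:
Function('B')(C, E) = Add(8, Mul(-1, E))
Function('S')(N, s) = Add(-2, Mul(N, s))
Function('X')(U) = Rational(-1, 6) (Function('X')(U) = Pow(-6, -1) = Rational(-1, 6))
x = 206009 (x = Add(-374, Add(109912, 96471)) = Add(-374, 206383) = 206009)
Add(x, Mul(673, Function('X')(Add(Mul(-1, 6), Function('S')(5, -1))))) = Add(206009, Mul(673, Rational(-1, 6))) = Add(206009, Rational(-673, 6)) = Rational(1235381, 6)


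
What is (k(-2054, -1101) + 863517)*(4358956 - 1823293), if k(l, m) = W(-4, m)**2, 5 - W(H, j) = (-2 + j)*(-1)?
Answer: 5246593562223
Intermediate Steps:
W(H, j) = 3 + j (W(H, j) = 5 - (-2 + j)*(-1) = 5 - (2 - j) = 5 + (-2 + j) = 3 + j)
k(l, m) = (3 + m)**2
(k(-2054, -1101) + 863517)*(4358956 - 1823293) = ((3 - 1101)**2 + 863517)*(4358956 - 1823293) = ((-1098)**2 + 863517)*2535663 = (1205604 + 863517)*2535663 = 2069121*2535663 = 5246593562223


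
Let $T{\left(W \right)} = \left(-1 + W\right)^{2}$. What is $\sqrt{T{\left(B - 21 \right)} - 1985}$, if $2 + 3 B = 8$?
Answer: $i \sqrt{1585} \approx 39.812 i$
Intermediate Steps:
$B = 2$ ($B = - \frac{2}{3} + \frac{1}{3} \cdot 8 = - \frac{2}{3} + \frac{8}{3} = 2$)
$\sqrt{T{\left(B - 21 \right)} - 1985} = \sqrt{\left(-1 + \left(2 - 21\right)\right)^{2} - 1985} = \sqrt{\left(-1 - 19\right)^{2} - 1985} = \sqrt{\left(-20\right)^{2} - 1985} = \sqrt{400 - 1985} = \sqrt{-1585} = i \sqrt{1585}$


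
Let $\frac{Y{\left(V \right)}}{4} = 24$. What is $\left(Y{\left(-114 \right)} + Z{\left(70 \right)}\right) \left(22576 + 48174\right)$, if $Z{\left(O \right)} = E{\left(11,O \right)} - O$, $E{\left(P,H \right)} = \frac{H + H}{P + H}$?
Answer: $\frac{158904500}{81} \approx 1.9618 \cdot 10^{6}$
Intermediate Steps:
$Y{\left(V \right)} = 96$ ($Y{\left(V \right)} = 4 \cdot 24 = 96$)
$E{\left(P,H \right)} = \frac{2 H}{H + P}$
$Z{\left(O \right)} = - O + \frac{2 O}{11 + O}$ ($Z{\left(O \right)} = \frac{2 O}{O + 11} - O = \frac{2 O}{11 + O} - O = - O + \frac{2 O}{11 + O}$)
$\left(Y{\left(-114 \right)} + Z{\left(70 \right)}\right) \left(22576 + 48174\right) = \left(96 + \frac{70 \left(-9 - 70\right)}{11 + 70}\right) \left(22576 + 48174\right) = \left(96 + \frac{70 \left(-9 - 70\right)}{81}\right) 70750 = \left(96 + 70 \cdot \frac{1}{81} \left(-79\right)\right) 70750 = \left(96 - \frac{5530}{81}\right) 70750 = \frac{2246}{81} \cdot 70750 = \frac{158904500}{81}$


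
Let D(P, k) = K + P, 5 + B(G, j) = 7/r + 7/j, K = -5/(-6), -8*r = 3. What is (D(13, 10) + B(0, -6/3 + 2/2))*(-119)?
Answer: 12019/6 ≈ 2003.2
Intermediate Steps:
r = -3/8 (r = -⅛*3 = -3/8 ≈ -0.37500)
K = ⅚ (K = -5*(-⅙) = ⅚ ≈ 0.83333)
B(G, j) = -71/3 + 7/j (B(G, j) = -5 + (7/(-3/8) + 7/j) = -5 + (7*(-8/3) + 7/j) = -5 + (-56/3 + 7/j) = -71/3 + 7/j)
D(P, k) = ⅚ + P
(D(13, 10) + B(0, -6/3 + 2/2))*(-119) = ((⅚ + 13) + (-71/3 + 7/(-6/3 + 2/2)))*(-119) = (83/6 + (-71/3 + 7/(-6*⅓ + 2*(½))))*(-119) = (83/6 + (-71/3 + 7/(-2 + 1)))*(-119) = (83/6 + (-71/3 + 7/(-1)))*(-119) = (83/6 + (-71/3 + 7*(-1)))*(-119) = (83/6 + (-71/3 - 7))*(-119) = (83/6 - 92/3)*(-119) = -101/6*(-119) = 12019/6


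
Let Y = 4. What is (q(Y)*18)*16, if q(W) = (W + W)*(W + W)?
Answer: 18432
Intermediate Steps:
q(W) = 4*W² (q(W) = (2*W)*(2*W) = 4*W²)
(q(Y)*18)*16 = ((4*4²)*18)*16 = ((4*16)*18)*16 = (64*18)*16 = 1152*16 = 18432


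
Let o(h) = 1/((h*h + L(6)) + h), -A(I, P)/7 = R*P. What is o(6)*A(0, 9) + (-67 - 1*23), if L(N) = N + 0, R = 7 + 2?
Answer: -1629/16 ≈ -101.81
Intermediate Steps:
R = 9
A(I, P) = -63*P
L(N) = N
o(h) = 1/(6 + h + h²) (o(h) = 1/((h*h + 6) + h) = 1/((h² + 6) + h) = 1/((6 + h²) + h) = 1/(6 + h + h²))
o(6)*A(0, 9) + (-67 - 1*23) = (-63*9)/(6 + 6 + 6²) + (-67 - 1*23) = -567/(6 + 6 + 36) + (-67 - 23) = -567/48 - 90 = (1/48)*(-567) - 90 = -189/16 - 90 = -1629/16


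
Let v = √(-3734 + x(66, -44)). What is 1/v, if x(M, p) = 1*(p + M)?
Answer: -I*√58/464 ≈ -0.016413*I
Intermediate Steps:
x(M, p) = M + p (x(M, p) = 1*(M + p) = M + p)
v = 8*I*√58 (v = √(-3734 + (66 - 44)) = √(-3734 + 22) = √(-3712) = 8*I*√58 ≈ 60.926*I)
1/v = 1/(8*I*√58) = -I*√58/464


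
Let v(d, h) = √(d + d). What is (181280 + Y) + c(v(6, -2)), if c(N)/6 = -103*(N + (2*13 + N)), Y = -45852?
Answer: 119360 - 2472*√3 ≈ 1.1508e+5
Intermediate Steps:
v(d, h) = √2*√d (v(d, h) = √(2*d) = √2*√d)
c(N) = -16068 - 1236*N (c(N) = 6*(-103*(N + (2*13 + N))) = 6*(-103*(N + (26 + N))) = 6*(-103*(26 + 2*N)) = 6*(-2678 - 206*N) = -16068 - 1236*N)
(181280 + Y) + c(v(6, -2)) = (181280 - 45852) + (-16068 - 1236*√2*√6) = 135428 + (-16068 - 2472*√3) = 119360 - 2472*√3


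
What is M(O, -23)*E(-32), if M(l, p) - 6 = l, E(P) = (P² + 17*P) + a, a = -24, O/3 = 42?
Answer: 60192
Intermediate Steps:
O = 126 (O = 3*42 = 126)
E(P) = -24 + P² + 17*P (E(P) = (P² + 17*P) - 24 = -24 + P² + 17*P)
M(l, p) = 6 + l
M(O, -23)*E(-32) = (6 + 126)*(-24 + (-32)² + 17*(-32)) = 132*(-24 + 1024 - 544) = 132*456 = 60192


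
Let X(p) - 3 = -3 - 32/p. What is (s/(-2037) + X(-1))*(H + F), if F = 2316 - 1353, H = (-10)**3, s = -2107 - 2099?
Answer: -855810/679 ≈ -1260.4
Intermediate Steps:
s = -4206
H = -1000
X(p) = -32/p (X(p) = 3 + (-3 - 32/p) = -32/p)
F = 963
(s/(-2037) + X(-1))*(H + F) = (-4206/(-2037) - 32/(-1))*(-1000 + 963) = (-4206*(-1/2037) - 32*(-1))*(-37) = (1402/679 + 32)*(-37) = (23130/679)*(-37) = -855810/679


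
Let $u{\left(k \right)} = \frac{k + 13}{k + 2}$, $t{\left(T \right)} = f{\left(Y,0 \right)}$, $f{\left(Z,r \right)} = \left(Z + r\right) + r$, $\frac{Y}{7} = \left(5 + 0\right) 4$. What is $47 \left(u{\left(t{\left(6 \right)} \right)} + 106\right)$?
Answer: $\frac{714635}{142} \approx 5032.6$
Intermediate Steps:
$Y = 140$ ($Y = 7 \left(5 + 0\right) 4 = 7 \cdot 5 \cdot 4 = 7 \cdot 20 = 140$)
$f{\left(Z,r \right)} = Z + 2 r$
$t{\left(T \right)} = 140$ ($t{\left(T \right)} = 140 + 2 \cdot 0 = 140 + 0 = 140$)
$u{\left(k \right)} = \frac{13 + k}{2 + k}$
$47 \left(u{\left(t{\left(6 \right)} \right)} + 106\right) = 47 \left(\frac{13 + 140}{2 + 140} + 106\right) = 47 \left(\frac{1}{142} \cdot 153 + 106\right) = 47 \left(\frac{153}{142} + 106\right) = 47 \cdot \frac{15205}{142} = \frac{714635}{142}$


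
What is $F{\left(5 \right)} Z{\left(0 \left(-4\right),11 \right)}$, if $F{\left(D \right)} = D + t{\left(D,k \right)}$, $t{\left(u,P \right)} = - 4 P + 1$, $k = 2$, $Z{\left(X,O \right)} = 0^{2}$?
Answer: $0$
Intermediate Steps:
$Z{\left(X,O \right)} = 0$
$t{\left(u,P \right)} = 1 - 4 P$
$F{\left(D \right)} = -7 + D$ ($F{\left(D \right)} = D + \left(1 - 8\right) = D - 7 = -7 + D$)
$F{\left(5 \right)} Z{\left(0 \left(-4\right),11 \right)} = \left(-7 + 5\right) 0 = \left(-2\right) 0 = 0$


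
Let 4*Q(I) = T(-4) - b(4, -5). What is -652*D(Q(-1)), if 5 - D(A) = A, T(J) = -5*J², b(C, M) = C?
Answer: -16952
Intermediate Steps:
Q(I) = -21 (Q(I) = (-5*(-4)² - 1*4)/4 = (-5*16 - 4)/4 = (-80 - 4)/4 = (¼)*(-84) = -21)
D(A) = 5 - A
-652*D(Q(-1)) = -652*(5 - 1*(-21)) = -652*(5 + 21) = -652*26 = -16952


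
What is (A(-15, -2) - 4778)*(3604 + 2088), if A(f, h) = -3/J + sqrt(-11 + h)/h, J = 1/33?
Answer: -27759884 - 2846*I*sqrt(13) ≈ -2.776e+7 - 10261.0*I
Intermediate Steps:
J = 1/33 ≈ 0.030303
A(f, h) = -99 + sqrt(-11 + h)/h (A(f, h) = -3/1/33 + sqrt(-11 + h)/h = -3*33 + sqrt(-11 + h)/h = -99 + sqrt(-11 + h)/h)
(A(-15, -2) - 4778)*(3604 + 2088) = ((-99 + sqrt(-11 - 2)/(-2)) - 4778)*(3604 + 2088) = ((-99 - I*sqrt(13)/2) - 4778)*5692 = (-4877 - I*sqrt(13)/2)*5692 = -27759884 - 2846*I*sqrt(13)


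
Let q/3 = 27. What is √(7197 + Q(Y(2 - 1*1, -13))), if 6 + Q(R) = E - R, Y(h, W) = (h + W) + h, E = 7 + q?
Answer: 27*√10 ≈ 85.381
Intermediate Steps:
q = 81 (q = 3*27 = 81)
E = 88 (E = 7 + 81 = 88)
Y(h, W) = W + 2*h (Y(h, W) = (W + h) + h = W + 2*h)
Q(R) = 82 - R (Q(R) = -6 + (88 - R) = 82 - R)
√(7197 + Q(Y(2 - 1*1, -13))) = √(7197 + (82 - (-13 + 2*(2 - 1*1)))) = √(7197 + (82 - (-13 + 2*(2 - 1)))) = √(7197 + (82 - (-13 + 2*1))) = √(7197 + (82 - (-13 + 2))) = √(7197 + (82 - 1*(-11))) = √(7197 + (82 + 11)) = √(7197 + 93) = √7290 = 27*√10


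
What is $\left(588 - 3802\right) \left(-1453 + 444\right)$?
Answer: $3242926$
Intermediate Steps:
$\left(588 - 3802\right) \left(-1453 + 444\right) = \left(-3214\right) \left(-1009\right) = 3242926$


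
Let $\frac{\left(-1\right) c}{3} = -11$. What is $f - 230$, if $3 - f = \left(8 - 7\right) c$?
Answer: $-260$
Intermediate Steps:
$c = 33$ ($c = \left(-3\right) \left(-11\right) = 33$)
$f = -30$ ($f = 3 - \left(8 - 7\right) 33 = 3 - 1 \cdot 33 = 3 - 33 = -30$)
$f - 230 = -30 - 230 = -260$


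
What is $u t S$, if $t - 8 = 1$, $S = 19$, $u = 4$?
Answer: $684$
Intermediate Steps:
$t = 9$ ($t = 8 + 1 = 9$)
$u t S = 4 \cdot 9 \cdot 19 = 36 \cdot 19 = 684$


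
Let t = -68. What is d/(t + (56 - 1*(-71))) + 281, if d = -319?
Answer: 16260/59 ≈ 275.59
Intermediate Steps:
d/(t + (56 - 1*(-71))) + 281 = -319/(-68 + (56 - 1*(-71))) + 281 = -319/(-68 + (56 + 71)) + 281 = -319/(-68 + 127) + 281 = -319/59 + 281 = 16260/59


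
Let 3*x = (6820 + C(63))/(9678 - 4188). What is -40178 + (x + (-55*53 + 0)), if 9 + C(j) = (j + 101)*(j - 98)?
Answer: -78860071/1830 ≈ -43093.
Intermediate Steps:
C(j) = -9 + (-98 + j)*(101 + j) (C(j) = -9 + (j + 101)*(j - 98) = -9 + (101 + j)*(-98 + j) = -9 + (-98 + j)*(101 + j))
x = 119/1830 (x = ((6820 + (-9907 + 63² + 3*63))/(9678 - 4188))/3 = ((6820 + (-9907 + 3969 + 189))/5490)/3 = ((6820 - 5749)*(1/5490))/3 = (1071*(1/5490))/3 = (⅓)*(119/610) = 119/1830 ≈ 0.065027)
-40178 + (x + (-55*53 + 0)) = -40178 + (119/1830 + (-55*53 + 0)) = -40178 + (119/1830 + (-2915 + 0)) = -40178 + (119/1830 - 2915) = -40178 - 5334331/1830 = -78860071/1830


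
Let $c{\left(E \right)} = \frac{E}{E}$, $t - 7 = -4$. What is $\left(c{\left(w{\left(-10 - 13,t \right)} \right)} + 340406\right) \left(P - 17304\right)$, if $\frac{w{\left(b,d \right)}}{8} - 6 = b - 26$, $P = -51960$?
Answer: $-23577950448$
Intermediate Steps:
$t = 3$ ($t = 7 - 4 = 3$)
$w{\left(b,d \right)} = -160 + 8 b$ ($w{\left(b,d \right)} = 48 + 8 \left(b - 26\right) = 48 + 8 \left(-26 + b\right) = 48 + \left(-208 + 8 b\right) = -160 + 8 b$)
$c{\left(E \right)} = 1$
$\left(c{\left(w{\left(-10 - 13,t \right)} \right)} + 340406\right) \left(P - 17304\right) = \left(1 + 340406\right) \left(-51960 - 17304\right) = 340407 \left(-69264\right) = -23577950448$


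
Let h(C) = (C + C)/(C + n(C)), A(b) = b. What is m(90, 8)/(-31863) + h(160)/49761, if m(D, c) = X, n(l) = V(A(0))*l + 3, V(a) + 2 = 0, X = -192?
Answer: 26136832/4367174643 ≈ 0.0059848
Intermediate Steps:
V(a) = -2 (V(a) = -2 + 0 = -2)
n(l) = 3 - 2*l (n(l) = -2*l + 3 = 3 - 2*l)
m(D, c) = -192
h(C) = 2*C/(3 - C) (h(C) = (C + C)/(C + (3 - 2*C)) = (2*C)/(3 - C) = 2*C/(3 - C))
m(90, 8)/(-31863) + h(160)/49761 = -192/(-31863) + (2*160/(3 - 1*160))/49761 = -192*(-1/31863) + (2*160/(3 - 160))*(1/49761) = 64/10621 + (2*160/(-157))*(1/49761) = 64/10621 + (2*160*(-1/157))*(1/49761) = 64/10621 - 320/157*1/49761 = 64/10621 - 320/7812477 = 26136832/4367174643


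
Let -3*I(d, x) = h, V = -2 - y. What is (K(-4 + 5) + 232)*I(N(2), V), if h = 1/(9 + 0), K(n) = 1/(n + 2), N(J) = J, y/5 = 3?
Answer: -697/81 ≈ -8.6049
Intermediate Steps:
y = 15 (y = 5*3 = 15)
V = -17 (V = -2 - 1*15 = -2 - 15 = -17)
K(n) = 1/(2 + n)
h = 1/9 ≈ 0.11111
I(d, x) = -1/27 (I(d, x) = -1/3*1/9 = -1/27)
(K(-4 + 5) + 232)*I(N(2), V) = (1/(2 + (-4 + 5)) + 232)*(-1/27) = (1/(2 + 1) + 232)*(-1/27) = (1/3 + 232)*(-1/27) = (697/3)*(-1/27) = -697/81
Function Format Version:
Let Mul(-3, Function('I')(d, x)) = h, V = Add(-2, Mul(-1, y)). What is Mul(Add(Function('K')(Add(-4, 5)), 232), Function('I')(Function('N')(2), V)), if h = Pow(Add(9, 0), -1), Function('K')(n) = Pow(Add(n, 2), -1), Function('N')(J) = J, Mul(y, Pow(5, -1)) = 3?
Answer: Rational(-697, 81) ≈ -8.6049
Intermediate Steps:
y = 15 (y = Mul(5, 3) = 15)
V = -17 (V = Add(-2, Mul(-1, 15)) = Add(-2, -15) = -17)
Function('K')(n) = Pow(Add(2, n), -1)
h = Rational(1, 9) (h = Pow(9, -1) = Rational(1, 9) ≈ 0.11111)
Function('I')(d, x) = Rational(-1, 27) (Function('I')(d, x) = Mul(Rational(-1, 3), Rational(1, 9)) = Rational(-1, 27))
Mul(Add(Function('K')(Add(-4, 5)), 232), Function('I')(Function('N')(2), V)) = Mul(Add(Pow(Add(2, Add(-4, 5)), -1), 232), Rational(-1, 27)) = Mul(Add(Pow(Add(2, 1), -1), 232), Rational(-1, 27)) = Mul(Add(Pow(3, -1), 232), Rational(-1, 27)) = Mul(Add(Rational(1, 3), 232), Rational(-1, 27)) = Mul(Rational(697, 3), Rational(-1, 27)) = Rational(-697, 81)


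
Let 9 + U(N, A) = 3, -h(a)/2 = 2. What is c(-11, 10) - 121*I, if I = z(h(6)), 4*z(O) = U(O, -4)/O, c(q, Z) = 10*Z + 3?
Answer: 461/8 ≈ 57.625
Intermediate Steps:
c(q, Z) = 3 + 10*Z
h(a) = -4 (h(a) = -2*2 = -4)
U(N, A) = -6 (U(N, A) = -9 + 3 = -6)
z(O) = -3/(2*O) (z(O) = (-6/O)/4 = -3/(2*O))
I = 3/8 (I = -3/2/(-4) = -3/2*(-¼) = 3/8 ≈ 0.37500)
c(-11, 10) - 121*I = (3 + 10*10) - 121*3/8 = (3 + 100) - 363/8 = 103 - 363/8 = 461/8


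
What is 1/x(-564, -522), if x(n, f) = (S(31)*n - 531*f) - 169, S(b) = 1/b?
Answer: 31/8586839 ≈ 3.6102e-6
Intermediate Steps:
x(n, f) = -169 - 531*f + n/31 (x(n, f) = (n/31 - 531*f) - 169 = (-531*f + n/31) - 169 = -169 - 531*f + n/31)
1/x(-564, -522) = 1/(-169 - 531*(-522) + (1/31)*(-564)) = 1/(-169 + 277182 - 564/31) = 1/(8586839/31) = 31/8586839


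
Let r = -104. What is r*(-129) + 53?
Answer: 13469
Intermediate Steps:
r*(-129) + 53 = -104*(-129) + 53 = 13416 + 53 = 13469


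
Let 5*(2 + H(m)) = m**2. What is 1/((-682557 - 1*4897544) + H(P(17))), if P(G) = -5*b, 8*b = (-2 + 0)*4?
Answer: -1/5580098 ≈ -1.7921e-7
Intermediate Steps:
b = -1 (b = ((-2 + 0)*4)/8 = (-2*4)/8 = (1/8)*(-8) = -1)
P(G) = 5 (P(G) = -5*(-1) = 5)
H(m) = -2 + m**2/5
1/((-682557 - 1*4897544) + H(P(17))) = 1/((-682557 - 1*4897544) + (-2 + (1/5)*5**2)) = 1/((-682557 - 4897544) + (-2 + (1/5)*25)) = 1/(-5580101 + (-2 + 5)) = 1/(-5580101 + 3) = 1/(-5580098) = -1/5580098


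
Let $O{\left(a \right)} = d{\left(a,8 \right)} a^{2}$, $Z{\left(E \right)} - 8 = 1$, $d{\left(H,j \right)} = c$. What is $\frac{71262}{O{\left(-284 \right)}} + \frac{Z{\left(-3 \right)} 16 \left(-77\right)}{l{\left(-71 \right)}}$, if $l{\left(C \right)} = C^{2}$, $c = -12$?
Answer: $- \frac{366693}{161312} \approx -2.2732$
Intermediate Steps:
$d{\left(H,j \right)} = -12$
$Z{\left(E \right)} = 9$ ($Z{\left(E \right)} = 8 + 1 = 9$)
$O{\left(a \right)} = - 12 a^{2}$
$\frac{71262}{O{\left(-284 \right)}} + \frac{Z{\left(-3 \right)} 16 \left(-77\right)}{l{\left(-71 \right)}} = \frac{71262}{\left(-12\right) \left(-284\right)^{2}} + \frac{9 \cdot 16 \left(-77\right)}{\left(-71\right)^{2}} = \frac{71262}{\left(-12\right) 80656} + \frac{144 \left(-77\right)}{5041} = \frac{71262}{-967872} - \frac{11088}{5041} = 71262 \left(- \frac{1}{967872}\right) - \frac{11088}{5041} = - \frac{11877}{161312} - \frac{11088}{5041} = - \frac{366693}{161312}$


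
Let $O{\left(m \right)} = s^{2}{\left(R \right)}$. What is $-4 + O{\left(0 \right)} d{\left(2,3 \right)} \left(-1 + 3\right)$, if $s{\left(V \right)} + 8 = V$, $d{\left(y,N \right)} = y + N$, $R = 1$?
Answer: $486$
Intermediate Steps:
$d{\left(y,N \right)} = N + y$
$s{\left(V \right)} = -8 + V$
$O{\left(m \right)} = 49$ ($O{\left(m \right)} = \left(-8 + 1\right)^{2} = \left(-7\right)^{2} = 49$)
$-4 + O{\left(0 \right)} d{\left(2,3 \right)} \left(-1 + 3\right) = -4 + 49 \left(3 + 2\right) \left(-1 + 3\right) = -4 + 49 \cdot 5 \cdot 2 = -4 + 49 \cdot 10 = -4 + 490 = 486$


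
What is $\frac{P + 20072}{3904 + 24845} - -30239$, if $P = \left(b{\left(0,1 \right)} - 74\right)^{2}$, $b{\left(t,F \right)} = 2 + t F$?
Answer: $\frac{124195181}{4107} \approx 30240.0$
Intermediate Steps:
$b{\left(t,F \right)} = 2 + F t$
$P = 5184$ ($P = \left(\left(2 + 1 \cdot 0\right) - 74\right)^{2} = \left(\left(2 + 0\right) - 74\right)^{2} = \left(2 - 74\right)^{2} = \left(-72\right)^{2} = 5184$)
$\frac{P + 20072}{3904 + 24845} - -30239 = \frac{5184 + 20072}{3904 + 24845} - -30239 = \frac{25256}{28749} + 30239 = 25256 \cdot \frac{1}{28749} + 30239 = \frac{3608}{4107} + 30239 = \frac{124195181}{4107}$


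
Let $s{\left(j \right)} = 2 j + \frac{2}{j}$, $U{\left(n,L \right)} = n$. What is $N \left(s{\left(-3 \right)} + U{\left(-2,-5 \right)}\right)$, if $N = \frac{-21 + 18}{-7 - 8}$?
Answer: $- \frac{26}{15} \approx -1.7333$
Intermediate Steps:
$N = \frac{1}{5}$ ($N = - \frac{3}{-15} = \left(-3\right) \left(- \frac{1}{15}\right) = \frac{1}{5} \approx 0.2$)
$N \left(s{\left(-3 \right)} + U{\left(-2,-5 \right)}\right) = \frac{\left(2 \left(-3\right) + \frac{2}{-3}\right) - 2}{5} = \frac{\left(-6 + 2 \left(- \frac{1}{3}\right)\right) - 2}{5} = \frac{\left(-6 - \frac{2}{3}\right) - 2}{5} = \frac{- \frac{20}{3} - 2}{5} = \frac{1}{5} \left(- \frac{26}{3}\right) = - \frac{26}{15}$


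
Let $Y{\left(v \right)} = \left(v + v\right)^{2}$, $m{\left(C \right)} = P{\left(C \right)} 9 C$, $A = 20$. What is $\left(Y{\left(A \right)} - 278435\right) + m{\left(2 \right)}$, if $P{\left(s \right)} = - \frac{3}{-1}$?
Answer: $-276781$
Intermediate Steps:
$P{\left(s \right)} = 3$ ($P{\left(s \right)} = \left(-3\right) \left(-1\right) = 3$)
$m{\left(C \right)} = 27 C$ ($m{\left(C \right)} = 3 \cdot 9 C = 27 C$)
$Y{\left(v \right)} = 4 v^{2}$ ($Y{\left(v \right)} = \left(2 v\right)^{2} = 4 v^{2}$)
$\left(Y{\left(A \right)} - 278435\right) + m{\left(2 \right)} = \left(4 \cdot 20^{2} - 278435\right) + 27 \cdot 2 = \left(4 \cdot 400 - 278435\right) + 54 = \left(1600 - 278435\right) + 54 = -276835 + 54 = -276781$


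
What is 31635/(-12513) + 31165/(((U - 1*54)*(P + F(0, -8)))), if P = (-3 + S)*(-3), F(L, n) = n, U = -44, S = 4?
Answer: 118621705/4496338 ≈ 26.382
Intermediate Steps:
P = -3 (P = (-3 + 4)*(-3) = 1*(-3) = -3)
31635/(-12513) + 31165/(((U - 1*54)*(P + F(0, -8)))) = 31635/(-12513) + 31165/(((-44 - 1*54)*(-3 - 8))) = 31635*(-1/12513) + 31165/(((-44 - 54)*(-11))) = -10545/4171 + 31165/((-98*(-11))) = -10545/4171 + 31165/1078 = 118621705/4496338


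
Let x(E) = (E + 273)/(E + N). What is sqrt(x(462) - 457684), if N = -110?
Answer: I*sqrt(3544288726)/88 ≈ 676.52*I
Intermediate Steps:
x(E) = (273 + E)/(-110 + E) (x(E) = (E + 273)/(E - 110) = (273 + E)/(-110 + E))
sqrt(x(462) - 457684) = sqrt((273 + 462)/(-110 + 462) - 457684) = sqrt(735/352 - 457684) = sqrt(-161104033/352) = I*sqrt(3544288726)/88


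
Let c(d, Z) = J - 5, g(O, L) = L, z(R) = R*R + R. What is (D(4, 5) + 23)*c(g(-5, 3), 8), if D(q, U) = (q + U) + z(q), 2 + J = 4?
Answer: -156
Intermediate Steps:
J = 2 (J = -2 + 4 = 2)
z(R) = R + R**2 (z(R) = R**2 + R = R + R**2)
c(d, Z) = -3 (c(d, Z) = 2 - 5 = -3)
D(q, U) = U + q + q*(1 + q) (D(q, U) = (q + U) + q*(1 + q) = (U + q) + q*(1 + q) = U + q + q*(1 + q))
(D(4, 5) + 23)*c(g(-5, 3), 8) = ((5 + 4 + 4*(1 + 4)) + 23)*(-3) = ((5 + 4 + 4*5) + 23)*(-3) = ((5 + 4 + 20) + 23)*(-3) = (29 + 23)*(-3) = 52*(-3) = -156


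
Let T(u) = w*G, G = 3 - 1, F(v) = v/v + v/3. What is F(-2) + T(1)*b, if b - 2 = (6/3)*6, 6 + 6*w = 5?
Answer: -13/3 ≈ -4.3333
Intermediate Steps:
w = -1/6 (w = -1 + (1/6)*5 = -1 + 5/6 = -1/6 ≈ -0.16667)
F(v) = 1 + v/3 (F(v) = 1 + v*(1/3) = 1 + v/3)
G = 2
T(u) = -1/3 (T(u) = -1/6*2 = -1/3)
b = 14 (b = 2 + (6/3)*6 = 2 + (6*(1/3))*6 = 2 + 2*6 = 2 + 12 = 14)
F(-2) + T(1)*b = (1 + (1/3)*(-2)) - 1/3*14 = (1 - 2/3) - 14/3 = 1/3 - 14/3 = -13/3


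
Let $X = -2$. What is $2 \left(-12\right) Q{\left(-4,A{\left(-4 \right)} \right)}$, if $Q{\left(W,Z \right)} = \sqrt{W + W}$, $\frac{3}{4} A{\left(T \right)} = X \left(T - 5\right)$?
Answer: $- 48 i \sqrt{2} \approx - 67.882 i$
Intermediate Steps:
$A{\left(T \right)} = \frac{40}{3} - \frac{8 T}{3}$ ($A{\left(T \right)} = \frac{4 \left(- 2 \left(T - 5\right)\right)}{3} = \frac{4 \left(- 2 \left(-5 + T\right)\right)}{3} = \frac{4 \left(10 - 2 T\right)}{3} = \frac{40}{3} - \frac{8 T}{3}$)
$Q{\left(W,Z \right)} = \sqrt{2} \sqrt{W}$ ($Q{\left(W,Z \right)} = \sqrt{2 W} = \sqrt{2} \sqrt{W}$)
$2 \left(-12\right) Q{\left(-4,A{\left(-4 \right)} \right)} = 2 \left(-12\right) \sqrt{2} \sqrt{-4} = - 24 \sqrt{2} \cdot 2 i = - 24 \cdot 2 i \sqrt{2} = - 48 i \sqrt{2}$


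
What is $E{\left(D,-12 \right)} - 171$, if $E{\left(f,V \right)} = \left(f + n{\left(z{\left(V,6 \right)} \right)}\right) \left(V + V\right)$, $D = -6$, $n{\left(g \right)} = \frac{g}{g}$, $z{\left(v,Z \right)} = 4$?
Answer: $-51$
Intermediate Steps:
$n{\left(g \right)} = 1$
$E{\left(f,V \right)} = 2 V \left(1 + f\right)$ ($E{\left(f,V \right)} = \left(f + 1\right) \left(V + V\right) = \left(1 + f\right) 2 V = 2 V \left(1 + f\right)$)
$E{\left(D,-12 \right)} - 171 = 2 \left(-12\right) \left(1 - 6\right) - 171 = 2 \left(-12\right) \left(-5\right) - 171 = 120 - 171 = -51$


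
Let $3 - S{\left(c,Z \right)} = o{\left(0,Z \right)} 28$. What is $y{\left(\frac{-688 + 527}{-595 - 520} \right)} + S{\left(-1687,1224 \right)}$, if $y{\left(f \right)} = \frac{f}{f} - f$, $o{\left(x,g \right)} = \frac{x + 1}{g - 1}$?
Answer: $\frac{5226457}{1363645} \approx 3.8327$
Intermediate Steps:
$o{\left(x,g \right)} = \frac{1 + x}{-1 + g}$
$S{\left(c,Z \right)} = 3 - \frac{28}{-1 + Z}$ ($S{\left(c,Z \right)} = 3 - \frac{1 + 0}{-1 + Z} 28 = 3 - \frac{1}{-1 + Z} 1 \cdot 28 = 3 - \frac{1}{-1 + Z} 28 = 3 - \frac{28}{-1 + Z}$)
$y{\left(f \right)} = 1 - f$
$y{\left(\frac{-688 + 527}{-595 - 520} \right)} + S{\left(-1687,1224 \right)} = \left(1 - \frac{-688 + 527}{-595 - 520}\right) + \frac{-31 + 3 \cdot 1224}{-1 + 1224} = \left(1 - - \frac{161}{-1115}\right) + \frac{-31 + 3672}{1223} = \left(1 - \left(-161\right) \left(- \frac{1}{1115}\right)\right) + \frac{1}{1223} \cdot 3641 = \left(1 - \frac{161}{1115}\right) + \frac{3641}{1223} = \frac{954}{1115} + \frac{3641}{1223} = \frac{5226457}{1363645}$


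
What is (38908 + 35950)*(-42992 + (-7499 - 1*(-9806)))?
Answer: -3045597730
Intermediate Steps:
(38908 + 35950)*(-42992 + (-7499 - 1*(-9806))) = 74858*(-42992 + (-7499 + 9806)) = 74858*(-42992 + 2307) = 74858*(-40685) = -3045597730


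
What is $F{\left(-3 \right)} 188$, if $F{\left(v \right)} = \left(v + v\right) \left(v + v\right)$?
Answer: $6768$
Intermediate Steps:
$F{\left(v \right)} = 4 v^{2}$ ($F{\left(v \right)} = 2 v 2 v = 4 v^{2}$)
$F{\left(-3 \right)} 188 = 4 \left(-3\right)^{2} \cdot 188 = 4 \cdot 9 \cdot 188 = 36 \cdot 188 = 6768$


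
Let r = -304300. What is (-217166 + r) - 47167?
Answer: -568633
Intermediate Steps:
(-217166 + r) - 47167 = (-217166 - 304300) - 47167 = -521466 - 47167 = -568633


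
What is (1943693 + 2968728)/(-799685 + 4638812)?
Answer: 4912421/3839127 ≈ 1.2796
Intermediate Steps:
(1943693 + 2968728)/(-799685 + 4638812) = 4912421/3839127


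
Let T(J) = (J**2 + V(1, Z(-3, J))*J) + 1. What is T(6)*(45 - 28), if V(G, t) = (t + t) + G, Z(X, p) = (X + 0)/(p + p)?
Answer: 680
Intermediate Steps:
Z(X, p) = X/(2*p) (Z(X, p) = X/((2*p)) = X*(1/(2*p)) = X/(2*p))
V(G, t) = G + 2*t (V(G, t) = 2*t + G = G + 2*t)
T(J) = 1 + J**2 + J*(1 - 3/J) (T(J) = (J**2 + (1 + 2*((1/2)*(-3)/J))*J) + 1 = (J**2 + (1 + 2*(-3/(2*J)))*J) + 1 = (J**2 + (1 - 3/J)*J) + 1 = (J**2 + J*(1 - 3/J)) + 1 = 1 + J**2 + J*(1 - 3/J))
T(6)*(45 - 28) = (-2 + 6 + 6**2)*(45 - 28) = (-2 + 6 + 36)*17 = 40*17 = 680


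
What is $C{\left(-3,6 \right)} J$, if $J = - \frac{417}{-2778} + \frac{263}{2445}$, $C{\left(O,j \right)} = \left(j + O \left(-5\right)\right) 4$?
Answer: $\frac{8167502}{377345} \approx 21.645$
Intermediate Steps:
$C{\left(O,j \right)} = - 20 O + 4 j$ ($C{\left(O,j \right)} = \left(j - 5 O\right) 4 = - 20 O + 4 j$)
$J = \frac{583393}{2264070}$ ($J = \left(-417\right) \left(- \frac{1}{2778}\right) + 263 \cdot \frac{1}{2445} = \frac{139}{926} + \frac{263}{2445} = \frac{583393}{2264070} \approx 0.25767$)
$C{\left(-3,6 \right)} J = \left(\left(-20\right) \left(-3\right) + 4 \cdot 6\right) \frac{583393}{2264070} = \left(60 + 24\right) \frac{583393}{2264070} = 84 \cdot \frac{583393}{2264070} = \frac{8167502}{377345}$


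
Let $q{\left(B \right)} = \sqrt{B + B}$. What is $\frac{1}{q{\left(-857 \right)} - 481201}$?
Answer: $- \frac{481201}{231554404115} - \frac{i \sqrt{1714}}{231554404115} \approx -2.0781 \cdot 10^{-6} - 1.7879 \cdot 10^{-10} i$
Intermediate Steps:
$q{\left(B \right)} = \sqrt{2} \sqrt{B}$ ($q{\left(B \right)} = \sqrt{2 B} = \sqrt{2} \sqrt{B}$)
$\frac{1}{q{\left(-857 \right)} - 481201} = \frac{1}{\sqrt{2} \sqrt{-857} - 481201} = \frac{1}{\sqrt{2} i \sqrt{857} - 481201} = \frac{1}{i \sqrt{1714} - 481201} = \frac{1}{-481201 + i \sqrt{1714}}$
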